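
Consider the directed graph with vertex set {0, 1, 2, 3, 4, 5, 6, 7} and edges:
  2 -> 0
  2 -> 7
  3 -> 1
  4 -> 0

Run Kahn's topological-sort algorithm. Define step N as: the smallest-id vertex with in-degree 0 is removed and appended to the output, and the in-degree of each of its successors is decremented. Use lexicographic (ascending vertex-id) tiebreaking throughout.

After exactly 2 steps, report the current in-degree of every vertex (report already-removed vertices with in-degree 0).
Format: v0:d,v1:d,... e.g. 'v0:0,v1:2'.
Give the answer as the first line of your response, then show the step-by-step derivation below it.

v0:1,v1:0,v2:0,v3:0,v4:0,v5:0,v6:0,v7:0

step 1: output 2; order=[2]; indeg=(1,1,0,0,0,0,0,0)
step 2: output 3; order=[2,3]; indeg=(1,0,0,0,0,0,0,0)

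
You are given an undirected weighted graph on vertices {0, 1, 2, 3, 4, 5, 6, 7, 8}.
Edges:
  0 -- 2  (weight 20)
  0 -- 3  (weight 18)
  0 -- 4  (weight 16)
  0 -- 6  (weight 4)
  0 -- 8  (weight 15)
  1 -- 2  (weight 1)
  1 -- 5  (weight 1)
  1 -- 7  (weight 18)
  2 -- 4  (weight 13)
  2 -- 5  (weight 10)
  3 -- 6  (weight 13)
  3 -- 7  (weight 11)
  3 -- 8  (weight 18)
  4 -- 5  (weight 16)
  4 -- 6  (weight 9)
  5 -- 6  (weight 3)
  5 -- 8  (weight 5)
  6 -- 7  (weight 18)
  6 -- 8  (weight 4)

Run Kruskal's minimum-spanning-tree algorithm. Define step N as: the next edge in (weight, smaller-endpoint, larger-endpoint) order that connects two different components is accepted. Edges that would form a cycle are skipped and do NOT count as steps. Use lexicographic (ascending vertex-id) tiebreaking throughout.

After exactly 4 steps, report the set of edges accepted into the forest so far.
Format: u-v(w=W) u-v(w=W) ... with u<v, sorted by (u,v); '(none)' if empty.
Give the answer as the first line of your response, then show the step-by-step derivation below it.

0-6(w=4) 1-2(w=1) 1-5(w=1) 5-6(w=3)

step 1: add edge 1-2 (w=1); MST = {1-2(w=1)}
step 2: add edge 1-5 (w=1); MST = {1-2(w=1) 1-5(w=1)}
step 3: add edge 5-6 (w=3); MST = {1-2(w=1) 1-5(w=1) 5-6(w=3)}
step 4: add edge 0-6 (w=4); MST = {0-6(w=4) 1-2(w=1) 1-5(w=1) 5-6(w=3)}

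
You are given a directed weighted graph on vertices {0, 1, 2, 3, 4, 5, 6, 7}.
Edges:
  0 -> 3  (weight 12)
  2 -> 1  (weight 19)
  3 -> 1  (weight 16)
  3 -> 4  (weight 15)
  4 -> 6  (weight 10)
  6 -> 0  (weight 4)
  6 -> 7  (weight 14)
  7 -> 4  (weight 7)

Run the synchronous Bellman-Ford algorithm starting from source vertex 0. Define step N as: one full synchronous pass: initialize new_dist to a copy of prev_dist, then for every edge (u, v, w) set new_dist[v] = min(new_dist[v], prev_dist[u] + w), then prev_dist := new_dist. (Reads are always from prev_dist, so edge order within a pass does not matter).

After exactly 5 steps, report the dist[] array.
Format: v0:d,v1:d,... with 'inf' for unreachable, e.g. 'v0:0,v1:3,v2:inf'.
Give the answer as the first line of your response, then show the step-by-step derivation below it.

v0:0,v1:28,v2:inf,v3:12,v4:27,v5:inf,v6:37,v7:51

step 1: dist = v0:0,v1:inf,v2:inf,v3:12,v4:inf,v5:inf,v6:inf,v7:inf
step 2: dist = v0:0,v1:28,v2:inf,v3:12,v4:27,v5:inf,v6:inf,v7:inf
step 3: dist = v0:0,v1:28,v2:inf,v3:12,v4:27,v5:inf,v6:37,v7:inf
step 4: dist = v0:0,v1:28,v2:inf,v3:12,v4:27,v5:inf,v6:37,v7:51
step 5: dist = v0:0,v1:28,v2:inf,v3:12,v4:27,v5:inf,v6:37,v7:51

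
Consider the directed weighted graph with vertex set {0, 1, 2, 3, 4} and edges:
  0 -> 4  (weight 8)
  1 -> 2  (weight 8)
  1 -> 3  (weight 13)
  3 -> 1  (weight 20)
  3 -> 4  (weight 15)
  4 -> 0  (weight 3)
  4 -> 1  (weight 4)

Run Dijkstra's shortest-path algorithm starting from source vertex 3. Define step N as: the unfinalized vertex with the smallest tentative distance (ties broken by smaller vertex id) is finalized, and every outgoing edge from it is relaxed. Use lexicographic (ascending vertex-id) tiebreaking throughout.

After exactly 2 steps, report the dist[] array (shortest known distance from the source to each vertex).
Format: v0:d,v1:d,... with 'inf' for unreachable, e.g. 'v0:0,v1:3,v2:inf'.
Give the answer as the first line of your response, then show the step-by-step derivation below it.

v0:18,v1:19,v2:inf,v3:0,v4:15

step 1: dist = v0:inf,v1:20,v2:inf,v3:0,v4:15
step 2: dist = v0:18,v1:19,v2:inf,v3:0,v4:15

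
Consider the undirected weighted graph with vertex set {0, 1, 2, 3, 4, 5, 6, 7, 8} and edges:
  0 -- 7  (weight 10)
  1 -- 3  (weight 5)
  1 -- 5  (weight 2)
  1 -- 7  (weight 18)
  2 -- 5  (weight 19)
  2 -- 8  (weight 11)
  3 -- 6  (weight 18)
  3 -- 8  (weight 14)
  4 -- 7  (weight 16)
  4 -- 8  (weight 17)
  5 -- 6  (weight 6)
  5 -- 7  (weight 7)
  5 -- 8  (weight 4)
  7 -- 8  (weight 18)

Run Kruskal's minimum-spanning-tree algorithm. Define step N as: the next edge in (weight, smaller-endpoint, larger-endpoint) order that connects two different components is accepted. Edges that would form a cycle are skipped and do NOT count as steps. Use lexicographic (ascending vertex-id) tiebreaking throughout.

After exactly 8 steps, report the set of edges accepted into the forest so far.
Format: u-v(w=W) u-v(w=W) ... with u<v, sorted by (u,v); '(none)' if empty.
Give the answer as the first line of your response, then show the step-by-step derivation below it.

0-7(w=10) 1-3(w=5) 1-5(w=2) 2-8(w=11) 4-7(w=16) 5-6(w=6) 5-7(w=7) 5-8(w=4)

step 1: add edge 1-5 (w=2); MST = {1-5(w=2)}
step 2: add edge 5-8 (w=4); MST = {1-5(w=2) 5-8(w=4)}
step 3: add edge 1-3 (w=5); MST = {1-3(w=5) 1-5(w=2) 5-8(w=4)}
step 4: add edge 5-6 (w=6); MST = {1-3(w=5) 1-5(w=2) 5-6(w=6) 5-8(w=4)}
step 5: add edge 5-7 (w=7); MST = {1-3(w=5) 1-5(w=2) 5-6(w=6) 5-7(w=7) 5-8(w=4)}
step 6: add edge 0-7 (w=10); MST = {0-7(w=10) 1-3(w=5) 1-5(w=2) 5-6(w=6) 5-7(w=7) 5-8(w=4)}
step 7: add edge 2-8 (w=11); MST = {0-7(w=10) 1-3(w=5) 1-5(w=2) 2-8(w=11) 5-6(w=6) 5-7(w=7) 5-8(w=4)}
step 8: add edge 4-7 (w=16); MST = {0-7(w=10) 1-3(w=5) 1-5(w=2) 2-8(w=11) 4-7(w=16) 5-6(w=6) 5-7(w=7) 5-8(w=4)}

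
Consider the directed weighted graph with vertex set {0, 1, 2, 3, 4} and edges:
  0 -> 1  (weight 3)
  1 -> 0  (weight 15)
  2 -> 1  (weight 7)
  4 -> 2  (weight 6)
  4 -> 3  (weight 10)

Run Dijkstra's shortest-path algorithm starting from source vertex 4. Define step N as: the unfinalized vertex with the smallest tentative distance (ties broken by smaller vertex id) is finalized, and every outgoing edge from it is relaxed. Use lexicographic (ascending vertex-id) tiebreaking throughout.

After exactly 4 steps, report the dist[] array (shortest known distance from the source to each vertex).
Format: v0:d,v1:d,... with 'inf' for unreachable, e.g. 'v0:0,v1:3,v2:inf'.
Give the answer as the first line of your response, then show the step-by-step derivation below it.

v0:28,v1:13,v2:6,v3:10,v4:0

step 1: dist = v0:inf,v1:inf,v2:6,v3:10,v4:0
step 2: dist = v0:inf,v1:13,v2:6,v3:10,v4:0
step 3: dist = v0:inf,v1:13,v2:6,v3:10,v4:0
step 4: dist = v0:28,v1:13,v2:6,v3:10,v4:0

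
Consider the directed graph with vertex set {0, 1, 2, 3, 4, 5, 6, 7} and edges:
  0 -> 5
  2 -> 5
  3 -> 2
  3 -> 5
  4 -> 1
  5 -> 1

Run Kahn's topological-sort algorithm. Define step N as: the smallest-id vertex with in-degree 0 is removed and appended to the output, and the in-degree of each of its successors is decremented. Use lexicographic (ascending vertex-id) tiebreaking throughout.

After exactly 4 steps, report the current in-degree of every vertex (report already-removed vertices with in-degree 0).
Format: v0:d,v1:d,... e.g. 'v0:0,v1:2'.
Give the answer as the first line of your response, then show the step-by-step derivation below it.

v0:0,v1:1,v2:0,v3:0,v4:0,v5:0,v6:0,v7:0

step 1: output 0; order=[0]; indeg=(0,2,1,0,0,2,0,0)
step 2: output 3; order=[0,3]; indeg=(0,2,0,0,0,1,0,0)
step 3: output 2; order=[0,3,2]; indeg=(0,2,0,0,0,0,0,0)
step 4: output 4; order=[0,3,2,4]; indeg=(0,1,0,0,0,0,0,0)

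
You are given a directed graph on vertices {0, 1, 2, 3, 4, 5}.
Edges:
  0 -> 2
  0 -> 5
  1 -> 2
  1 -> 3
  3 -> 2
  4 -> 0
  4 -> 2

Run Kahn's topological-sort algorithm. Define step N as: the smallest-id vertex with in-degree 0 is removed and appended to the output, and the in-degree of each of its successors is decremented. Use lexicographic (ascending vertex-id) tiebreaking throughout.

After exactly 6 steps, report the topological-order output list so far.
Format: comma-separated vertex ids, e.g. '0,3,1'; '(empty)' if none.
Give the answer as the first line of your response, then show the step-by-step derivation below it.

1,3,4,0,2,5

step 1: output 1; order=[1]; indeg=(1,0,3,0,0,1)
step 2: output 3; order=[1,3]; indeg=(1,0,2,0,0,1)
step 3: output 4; order=[1,3,4]; indeg=(0,0,1,0,0,1)
step 4: output 0; order=[1,3,4,0]; indeg=(0,0,0,0,0,0)
step 5: output 2; order=[1,3,4,0,2]; indeg=(0,0,0,0,0,0)
step 6: output 5; order=[1,3,4,0,2,5]; indeg=(0,0,0,0,0,0)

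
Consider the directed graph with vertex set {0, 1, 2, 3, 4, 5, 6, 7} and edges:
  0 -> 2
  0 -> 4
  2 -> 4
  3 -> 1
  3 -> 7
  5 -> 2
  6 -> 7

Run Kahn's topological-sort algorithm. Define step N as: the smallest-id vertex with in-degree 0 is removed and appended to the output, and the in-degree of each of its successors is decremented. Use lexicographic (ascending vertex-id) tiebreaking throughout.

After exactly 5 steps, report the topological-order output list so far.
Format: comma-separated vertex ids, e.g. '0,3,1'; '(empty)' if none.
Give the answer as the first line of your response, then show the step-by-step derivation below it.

0,3,1,5,2

step 1: output 0; order=[0]; indeg=(0,1,1,0,1,0,0,2)
step 2: output 3; order=[0,3]; indeg=(0,0,1,0,1,0,0,1)
step 3: output 1; order=[0,3,1]; indeg=(0,0,1,0,1,0,0,1)
step 4: output 5; order=[0,3,1,5]; indeg=(0,0,0,0,1,0,0,1)
step 5: output 2; order=[0,3,1,5,2]; indeg=(0,0,0,0,0,0,0,1)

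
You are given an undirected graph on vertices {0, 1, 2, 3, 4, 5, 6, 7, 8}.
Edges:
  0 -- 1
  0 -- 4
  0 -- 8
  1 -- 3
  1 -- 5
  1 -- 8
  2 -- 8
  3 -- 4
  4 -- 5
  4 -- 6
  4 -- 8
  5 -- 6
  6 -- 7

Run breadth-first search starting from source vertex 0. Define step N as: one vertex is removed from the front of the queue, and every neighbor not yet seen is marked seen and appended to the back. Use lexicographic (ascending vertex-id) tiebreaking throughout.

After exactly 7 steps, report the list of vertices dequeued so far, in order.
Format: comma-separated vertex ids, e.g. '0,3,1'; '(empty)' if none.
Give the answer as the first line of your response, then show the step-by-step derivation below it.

0,1,4,8,3,5,6

step 1: dequeue 0; queue=[1,4,8]; order=0
step 2: dequeue 1; queue=[4,8,3,5]; order=0,1
step 3: dequeue 4; queue=[8,3,5,6]; order=0,1,4
step 4: dequeue 8; queue=[3,5,6,2]; order=0,1,4,8
step 5: dequeue 3; queue=[5,6,2]; order=0,1,4,8,3
step 6: dequeue 5; queue=[6,2]; order=0,1,4,8,3,5
step 7: dequeue 6; queue=[2,7]; order=0,1,4,8,3,5,6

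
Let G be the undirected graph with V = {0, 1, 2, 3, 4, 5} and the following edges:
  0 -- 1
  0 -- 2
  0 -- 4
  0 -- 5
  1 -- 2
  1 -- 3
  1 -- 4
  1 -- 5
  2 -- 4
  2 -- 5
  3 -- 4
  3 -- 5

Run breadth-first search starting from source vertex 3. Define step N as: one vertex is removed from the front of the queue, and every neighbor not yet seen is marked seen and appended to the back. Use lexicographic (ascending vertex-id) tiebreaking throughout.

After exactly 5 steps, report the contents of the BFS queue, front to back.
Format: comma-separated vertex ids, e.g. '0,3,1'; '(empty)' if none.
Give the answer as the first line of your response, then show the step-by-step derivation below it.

2

step 1: dequeue 3; queue=[1,4,5]; order=3
step 2: dequeue 1; queue=[4,5,0,2]; order=3,1
step 3: dequeue 4; queue=[5,0,2]; order=3,1,4
step 4: dequeue 5; queue=[0,2]; order=3,1,4,5
step 5: dequeue 0; queue=[2]; order=3,1,4,5,0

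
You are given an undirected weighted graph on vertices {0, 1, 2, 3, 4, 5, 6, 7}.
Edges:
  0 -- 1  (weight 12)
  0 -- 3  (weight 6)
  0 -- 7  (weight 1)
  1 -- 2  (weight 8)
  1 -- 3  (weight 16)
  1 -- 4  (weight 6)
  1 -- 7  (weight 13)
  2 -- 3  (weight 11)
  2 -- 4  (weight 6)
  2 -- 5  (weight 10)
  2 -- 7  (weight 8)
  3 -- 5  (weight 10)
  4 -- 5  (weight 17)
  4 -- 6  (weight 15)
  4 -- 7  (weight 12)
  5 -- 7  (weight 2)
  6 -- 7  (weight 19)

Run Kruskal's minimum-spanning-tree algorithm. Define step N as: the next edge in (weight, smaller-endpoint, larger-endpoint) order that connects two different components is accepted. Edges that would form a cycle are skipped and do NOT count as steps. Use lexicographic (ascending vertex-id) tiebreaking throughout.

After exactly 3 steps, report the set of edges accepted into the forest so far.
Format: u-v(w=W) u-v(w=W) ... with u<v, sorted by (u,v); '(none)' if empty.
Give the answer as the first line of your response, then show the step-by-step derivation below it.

0-3(w=6) 0-7(w=1) 5-7(w=2)

step 1: add edge 0-7 (w=1); MST = {0-7(w=1)}
step 2: add edge 5-7 (w=2); MST = {0-7(w=1) 5-7(w=2)}
step 3: add edge 0-3 (w=6); MST = {0-3(w=6) 0-7(w=1) 5-7(w=2)}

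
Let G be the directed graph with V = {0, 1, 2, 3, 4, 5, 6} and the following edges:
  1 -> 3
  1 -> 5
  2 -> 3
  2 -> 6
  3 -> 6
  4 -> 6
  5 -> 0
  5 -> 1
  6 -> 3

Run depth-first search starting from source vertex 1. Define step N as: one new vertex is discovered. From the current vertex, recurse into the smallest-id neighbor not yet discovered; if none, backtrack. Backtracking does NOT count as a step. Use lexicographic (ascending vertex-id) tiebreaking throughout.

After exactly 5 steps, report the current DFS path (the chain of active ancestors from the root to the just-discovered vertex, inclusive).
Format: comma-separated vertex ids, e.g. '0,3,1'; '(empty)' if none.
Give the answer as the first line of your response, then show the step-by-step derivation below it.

1,5,0

step 1: discover 1; path=1; order=1
step 2: discover 3; path=1>3; order=1,3
step 3: discover 6; path=1>3>6; order=1,3,6
step 4: discover 5; path=1>5; order=1,3,6,5
step 5: discover 0; path=1>5>0; order=1,3,6,5,0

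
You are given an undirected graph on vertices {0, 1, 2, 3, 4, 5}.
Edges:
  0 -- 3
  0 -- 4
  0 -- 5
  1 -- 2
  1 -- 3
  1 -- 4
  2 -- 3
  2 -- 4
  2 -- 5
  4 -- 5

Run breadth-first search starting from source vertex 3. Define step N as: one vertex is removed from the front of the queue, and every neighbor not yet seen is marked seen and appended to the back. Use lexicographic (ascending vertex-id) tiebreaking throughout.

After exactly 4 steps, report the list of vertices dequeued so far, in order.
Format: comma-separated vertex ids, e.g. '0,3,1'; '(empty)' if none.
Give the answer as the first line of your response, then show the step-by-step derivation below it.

3,0,1,2

step 1: dequeue 3; queue=[0,1,2]; order=3
step 2: dequeue 0; queue=[1,2,4,5]; order=3,0
step 3: dequeue 1; queue=[2,4,5]; order=3,0,1
step 4: dequeue 2; queue=[4,5]; order=3,0,1,2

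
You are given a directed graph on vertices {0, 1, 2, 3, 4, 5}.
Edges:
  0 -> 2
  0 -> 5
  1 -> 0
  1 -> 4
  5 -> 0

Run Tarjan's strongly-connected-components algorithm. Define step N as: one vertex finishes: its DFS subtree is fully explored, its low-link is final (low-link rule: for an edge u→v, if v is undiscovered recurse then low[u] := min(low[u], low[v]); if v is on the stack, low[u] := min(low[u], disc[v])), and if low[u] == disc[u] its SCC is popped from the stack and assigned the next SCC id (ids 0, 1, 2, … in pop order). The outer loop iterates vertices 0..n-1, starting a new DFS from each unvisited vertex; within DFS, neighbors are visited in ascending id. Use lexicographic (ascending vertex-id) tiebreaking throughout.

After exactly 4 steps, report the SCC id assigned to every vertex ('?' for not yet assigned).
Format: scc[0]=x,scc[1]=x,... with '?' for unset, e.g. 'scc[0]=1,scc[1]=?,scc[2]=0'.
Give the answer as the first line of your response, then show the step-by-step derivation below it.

scc[0]=1,scc[1]=?,scc[2]=0,scc[3]=?,scc[4]=2,scc[5]=1

step 1: low=(low[0]=0,low[1]=?,low[2]=1,low[3]=?,low[4]=?,low[5]=?); scc=(scc[0]=?,scc[1]=?,scc[2]=0,scc[3]=?,scc[4]=?,scc[5]=?)
step 2: low=(low[0]=0,low[1]=?,low[2]=1,low[3]=?,low[4]=?,low[5]=0); scc=(scc[0]=?,scc[1]=?,scc[2]=0,scc[3]=?,scc[4]=?,scc[5]=?)
step 3: low=(low[0]=0,low[1]=?,low[2]=1,low[3]=?,low[4]=?,low[5]=0); scc=(scc[0]=1,scc[1]=?,scc[2]=0,scc[3]=?,scc[4]=?,scc[5]=1)
step 4: low=(low[0]=0,low[1]=3,low[2]=1,low[3]=?,low[4]=4,low[5]=0); scc=(scc[0]=1,scc[1]=?,scc[2]=0,scc[3]=?,scc[4]=2,scc[5]=1)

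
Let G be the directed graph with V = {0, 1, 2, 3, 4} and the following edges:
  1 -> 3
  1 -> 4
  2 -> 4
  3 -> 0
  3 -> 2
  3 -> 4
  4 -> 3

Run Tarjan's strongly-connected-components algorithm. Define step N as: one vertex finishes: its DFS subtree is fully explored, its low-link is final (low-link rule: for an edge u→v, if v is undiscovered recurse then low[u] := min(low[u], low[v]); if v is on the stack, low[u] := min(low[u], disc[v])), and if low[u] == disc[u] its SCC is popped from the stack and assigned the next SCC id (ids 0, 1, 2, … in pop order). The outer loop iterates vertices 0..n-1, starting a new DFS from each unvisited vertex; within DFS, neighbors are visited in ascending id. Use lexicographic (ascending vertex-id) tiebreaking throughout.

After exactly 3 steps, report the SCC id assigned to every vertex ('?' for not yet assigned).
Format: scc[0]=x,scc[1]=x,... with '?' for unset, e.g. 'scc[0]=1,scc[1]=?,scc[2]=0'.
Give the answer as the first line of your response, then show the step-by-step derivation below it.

scc[0]=0,scc[1]=?,scc[2]=?,scc[3]=?,scc[4]=?

step 1: low=(low[0]=0,low[1]=?,low[2]=?,low[3]=?,low[4]=?); scc=(scc[0]=0,scc[1]=?,scc[2]=?,scc[3]=?,scc[4]=?)
step 2: low=(low[0]=0,low[1]=1,low[2]=3,low[3]=2,low[4]=2); scc=(scc[0]=0,scc[1]=?,scc[2]=?,scc[3]=?,scc[4]=?)
step 3: low=(low[0]=0,low[1]=1,low[2]=2,low[3]=2,low[4]=2); scc=(scc[0]=0,scc[1]=?,scc[2]=?,scc[3]=?,scc[4]=?)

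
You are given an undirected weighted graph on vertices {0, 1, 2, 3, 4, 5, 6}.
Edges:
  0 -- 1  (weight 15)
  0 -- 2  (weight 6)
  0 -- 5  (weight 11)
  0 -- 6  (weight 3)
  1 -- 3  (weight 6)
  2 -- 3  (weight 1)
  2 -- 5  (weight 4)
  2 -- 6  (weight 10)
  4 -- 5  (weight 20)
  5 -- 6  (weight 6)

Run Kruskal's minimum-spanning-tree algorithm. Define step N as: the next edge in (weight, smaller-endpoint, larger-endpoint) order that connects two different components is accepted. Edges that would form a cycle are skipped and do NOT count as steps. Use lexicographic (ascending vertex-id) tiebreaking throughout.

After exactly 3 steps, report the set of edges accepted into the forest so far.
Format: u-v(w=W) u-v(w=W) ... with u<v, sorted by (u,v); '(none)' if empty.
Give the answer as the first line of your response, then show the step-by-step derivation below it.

0-6(w=3) 2-3(w=1) 2-5(w=4)

step 1: add edge 2-3 (w=1); MST = {2-3(w=1)}
step 2: add edge 0-6 (w=3); MST = {0-6(w=3) 2-3(w=1)}
step 3: add edge 2-5 (w=4); MST = {0-6(w=3) 2-3(w=1) 2-5(w=4)}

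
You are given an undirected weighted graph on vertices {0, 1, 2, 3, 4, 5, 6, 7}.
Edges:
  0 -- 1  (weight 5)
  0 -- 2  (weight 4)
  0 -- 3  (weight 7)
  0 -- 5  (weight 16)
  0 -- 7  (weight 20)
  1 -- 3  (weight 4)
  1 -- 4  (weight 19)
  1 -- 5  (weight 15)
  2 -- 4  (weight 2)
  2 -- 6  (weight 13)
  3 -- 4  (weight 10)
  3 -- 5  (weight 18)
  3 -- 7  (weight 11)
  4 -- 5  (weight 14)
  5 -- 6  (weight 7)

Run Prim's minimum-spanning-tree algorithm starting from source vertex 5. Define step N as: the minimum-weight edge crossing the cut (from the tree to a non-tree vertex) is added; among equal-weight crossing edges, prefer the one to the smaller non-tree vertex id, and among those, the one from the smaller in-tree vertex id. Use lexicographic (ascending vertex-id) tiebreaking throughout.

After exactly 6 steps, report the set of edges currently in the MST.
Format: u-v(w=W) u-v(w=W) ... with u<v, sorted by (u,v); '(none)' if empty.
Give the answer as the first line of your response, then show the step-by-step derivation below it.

0-1(w=5) 0-2(w=4) 1-3(w=4) 2-4(w=2) 2-6(w=13) 5-6(w=7)

step 1: add edge 5-6 (w=7); MST = {5-6(w=7)}
step 2: add edge 2-6 (w=13); MST = {2-6(w=13) 5-6(w=7)}
step 3: add edge 2-4 (w=2); MST = {2-4(w=2) 2-6(w=13) 5-6(w=7)}
step 4: add edge 0-2 (w=4); MST = {0-2(w=4) 2-4(w=2) 2-6(w=13) 5-6(w=7)}
step 5: add edge 0-1 (w=5); MST = {0-1(w=5) 0-2(w=4) 2-4(w=2) 2-6(w=13) 5-6(w=7)}
step 6: add edge 1-3 (w=4); MST = {0-1(w=5) 0-2(w=4) 1-3(w=4) 2-4(w=2) 2-6(w=13) 5-6(w=7)}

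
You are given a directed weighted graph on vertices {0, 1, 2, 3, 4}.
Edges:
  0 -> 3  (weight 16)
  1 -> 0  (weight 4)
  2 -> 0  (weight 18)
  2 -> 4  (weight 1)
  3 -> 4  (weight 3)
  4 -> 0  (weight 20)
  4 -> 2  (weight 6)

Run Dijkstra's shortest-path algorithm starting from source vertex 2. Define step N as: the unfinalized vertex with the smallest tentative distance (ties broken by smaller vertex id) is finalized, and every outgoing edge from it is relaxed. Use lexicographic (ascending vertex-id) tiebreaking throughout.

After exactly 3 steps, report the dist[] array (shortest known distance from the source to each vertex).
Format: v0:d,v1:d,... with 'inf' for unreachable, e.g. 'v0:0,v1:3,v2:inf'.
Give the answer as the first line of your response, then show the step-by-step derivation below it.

v0:18,v1:inf,v2:0,v3:34,v4:1

step 1: dist = v0:18,v1:inf,v2:0,v3:inf,v4:1
step 2: dist = v0:18,v1:inf,v2:0,v3:inf,v4:1
step 3: dist = v0:18,v1:inf,v2:0,v3:34,v4:1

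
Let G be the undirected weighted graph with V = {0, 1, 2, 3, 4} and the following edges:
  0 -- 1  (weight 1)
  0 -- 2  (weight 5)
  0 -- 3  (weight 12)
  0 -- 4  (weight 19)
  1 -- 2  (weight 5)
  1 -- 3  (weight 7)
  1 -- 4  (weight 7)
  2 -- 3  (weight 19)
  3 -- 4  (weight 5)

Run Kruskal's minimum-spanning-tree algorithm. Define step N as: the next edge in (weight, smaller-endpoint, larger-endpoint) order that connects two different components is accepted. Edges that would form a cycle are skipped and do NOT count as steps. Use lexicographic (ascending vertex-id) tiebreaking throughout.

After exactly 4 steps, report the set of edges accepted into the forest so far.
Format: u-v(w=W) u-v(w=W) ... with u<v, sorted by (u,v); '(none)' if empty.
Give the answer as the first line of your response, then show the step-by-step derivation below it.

0-1(w=1) 0-2(w=5) 1-3(w=7) 3-4(w=5)

step 1: add edge 0-1 (w=1); MST = {0-1(w=1)}
step 2: add edge 0-2 (w=5); MST = {0-1(w=1) 0-2(w=5)}
step 3: add edge 3-4 (w=5); MST = {0-1(w=1) 0-2(w=5) 3-4(w=5)}
step 4: add edge 1-3 (w=7); MST = {0-1(w=1) 0-2(w=5) 1-3(w=7) 3-4(w=5)}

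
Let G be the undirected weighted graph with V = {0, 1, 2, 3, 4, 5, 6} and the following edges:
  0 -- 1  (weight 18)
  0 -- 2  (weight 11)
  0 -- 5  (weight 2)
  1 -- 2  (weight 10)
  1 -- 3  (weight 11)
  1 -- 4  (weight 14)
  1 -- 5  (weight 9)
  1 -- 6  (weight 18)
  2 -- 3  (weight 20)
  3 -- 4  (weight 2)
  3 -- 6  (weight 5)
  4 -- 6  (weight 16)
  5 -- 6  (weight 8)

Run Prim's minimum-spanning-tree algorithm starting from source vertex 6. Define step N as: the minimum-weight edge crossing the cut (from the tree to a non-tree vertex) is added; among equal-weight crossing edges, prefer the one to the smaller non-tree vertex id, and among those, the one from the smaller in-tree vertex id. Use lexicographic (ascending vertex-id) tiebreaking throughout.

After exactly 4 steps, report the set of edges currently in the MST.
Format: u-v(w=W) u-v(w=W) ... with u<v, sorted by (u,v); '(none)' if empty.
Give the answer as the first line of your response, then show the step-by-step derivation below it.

0-5(w=2) 3-4(w=2) 3-6(w=5) 5-6(w=8)

step 1: add edge 3-6 (w=5); MST = {3-6(w=5)}
step 2: add edge 3-4 (w=2); MST = {3-4(w=2) 3-6(w=5)}
step 3: add edge 5-6 (w=8); MST = {3-4(w=2) 3-6(w=5) 5-6(w=8)}
step 4: add edge 0-5 (w=2); MST = {0-5(w=2) 3-4(w=2) 3-6(w=5) 5-6(w=8)}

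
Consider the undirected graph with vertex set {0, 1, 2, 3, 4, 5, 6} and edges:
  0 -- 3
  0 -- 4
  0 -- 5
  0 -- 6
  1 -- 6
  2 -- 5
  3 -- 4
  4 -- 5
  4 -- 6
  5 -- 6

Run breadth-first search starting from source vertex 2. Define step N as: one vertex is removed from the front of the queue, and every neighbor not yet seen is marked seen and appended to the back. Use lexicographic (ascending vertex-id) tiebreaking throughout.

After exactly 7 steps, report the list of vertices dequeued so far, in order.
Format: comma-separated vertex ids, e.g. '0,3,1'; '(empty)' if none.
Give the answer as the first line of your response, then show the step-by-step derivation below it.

2,5,0,4,6,3,1

step 1: dequeue 2; queue=[5]; order=2
step 2: dequeue 5; queue=[0,4,6]; order=2,5
step 3: dequeue 0; queue=[4,6,3]; order=2,5,0
step 4: dequeue 4; queue=[6,3]; order=2,5,0,4
step 5: dequeue 6; queue=[3,1]; order=2,5,0,4,6
step 6: dequeue 3; queue=[1]; order=2,5,0,4,6,3
step 7: dequeue 1; queue=[(empty)]; order=2,5,0,4,6,3,1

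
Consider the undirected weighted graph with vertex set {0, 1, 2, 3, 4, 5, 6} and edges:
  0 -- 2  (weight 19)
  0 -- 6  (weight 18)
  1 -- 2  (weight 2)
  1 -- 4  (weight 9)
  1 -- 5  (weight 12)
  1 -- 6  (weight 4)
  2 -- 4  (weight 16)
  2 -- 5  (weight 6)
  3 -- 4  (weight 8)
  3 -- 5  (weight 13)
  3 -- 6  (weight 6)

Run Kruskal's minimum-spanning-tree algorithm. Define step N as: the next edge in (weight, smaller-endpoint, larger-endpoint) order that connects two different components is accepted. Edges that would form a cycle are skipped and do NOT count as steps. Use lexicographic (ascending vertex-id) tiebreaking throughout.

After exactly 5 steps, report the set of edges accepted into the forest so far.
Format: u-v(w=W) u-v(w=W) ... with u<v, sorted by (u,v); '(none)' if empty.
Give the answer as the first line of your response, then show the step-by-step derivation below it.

1-2(w=2) 1-6(w=4) 2-5(w=6) 3-4(w=8) 3-6(w=6)

step 1: add edge 1-2 (w=2); MST = {1-2(w=2)}
step 2: add edge 1-6 (w=4); MST = {1-2(w=2) 1-6(w=4)}
step 3: add edge 2-5 (w=6); MST = {1-2(w=2) 1-6(w=4) 2-5(w=6)}
step 4: add edge 3-6 (w=6); MST = {1-2(w=2) 1-6(w=4) 2-5(w=6) 3-6(w=6)}
step 5: add edge 3-4 (w=8); MST = {1-2(w=2) 1-6(w=4) 2-5(w=6) 3-4(w=8) 3-6(w=6)}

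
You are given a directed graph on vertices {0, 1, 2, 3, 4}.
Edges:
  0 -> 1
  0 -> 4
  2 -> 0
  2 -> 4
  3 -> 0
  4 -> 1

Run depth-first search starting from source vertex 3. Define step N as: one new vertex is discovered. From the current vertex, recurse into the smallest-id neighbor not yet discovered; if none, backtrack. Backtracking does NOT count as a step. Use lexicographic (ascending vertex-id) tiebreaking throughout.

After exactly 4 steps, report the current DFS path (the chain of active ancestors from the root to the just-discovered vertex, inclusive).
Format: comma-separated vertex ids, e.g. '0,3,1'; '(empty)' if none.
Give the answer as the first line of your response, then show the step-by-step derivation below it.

3,0,4

step 1: discover 3; path=3; order=3
step 2: discover 0; path=3>0; order=3,0
step 3: discover 1; path=3>0>1; order=3,0,1
step 4: discover 4; path=3>0>4; order=3,0,1,4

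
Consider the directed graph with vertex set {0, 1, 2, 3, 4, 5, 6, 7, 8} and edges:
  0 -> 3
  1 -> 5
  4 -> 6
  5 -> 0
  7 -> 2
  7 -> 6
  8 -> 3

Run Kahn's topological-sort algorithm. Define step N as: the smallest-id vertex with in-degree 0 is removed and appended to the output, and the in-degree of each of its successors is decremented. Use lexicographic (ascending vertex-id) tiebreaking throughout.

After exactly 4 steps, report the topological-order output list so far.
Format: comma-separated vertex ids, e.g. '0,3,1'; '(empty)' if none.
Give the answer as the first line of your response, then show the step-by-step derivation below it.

1,4,5,0

step 1: output 1; order=[1]; indeg=(1,0,1,2,0,0,2,0,0)
step 2: output 4; order=[1,4]; indeg=(1,0,1,2,0,0,1,0,0)
step 3: output 5; order=[1,4,5]; indeg=(0,0,1,2,0,0,1,0,0)
step 4: output 0; order=[1,4,5,0]; indeg=(0,0,1,1,0,0,1,0,0)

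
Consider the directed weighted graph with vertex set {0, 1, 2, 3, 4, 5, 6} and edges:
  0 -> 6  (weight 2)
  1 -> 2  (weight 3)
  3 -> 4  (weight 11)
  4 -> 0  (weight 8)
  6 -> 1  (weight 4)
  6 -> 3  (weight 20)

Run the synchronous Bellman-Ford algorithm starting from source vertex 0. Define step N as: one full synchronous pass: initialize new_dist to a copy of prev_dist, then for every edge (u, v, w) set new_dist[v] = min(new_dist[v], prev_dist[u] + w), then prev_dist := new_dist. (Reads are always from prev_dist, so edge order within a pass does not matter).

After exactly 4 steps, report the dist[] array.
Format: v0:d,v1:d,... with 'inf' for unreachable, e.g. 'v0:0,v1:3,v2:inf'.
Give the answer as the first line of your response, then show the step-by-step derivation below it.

v0:0,v1:6,v2:9,v3:22,v4:33,v5:inf,v6:2

step 1: dist = v0:0,v1:inf,v2:inf,v3:inf,v4:inf,v5:inf,v6:2
step 2: dist = v0:0,v1:6,v2:inf,v3:22,v4:inf,v5:inf,v6:2
step 3: dist = v0:0,v1:6,v2:9,v3:22,v4:33,v5:inf,v6:2
step 4: dist = v0:0,v1:6,v2:9,v3:22,v4:33,v5:inf,v6:2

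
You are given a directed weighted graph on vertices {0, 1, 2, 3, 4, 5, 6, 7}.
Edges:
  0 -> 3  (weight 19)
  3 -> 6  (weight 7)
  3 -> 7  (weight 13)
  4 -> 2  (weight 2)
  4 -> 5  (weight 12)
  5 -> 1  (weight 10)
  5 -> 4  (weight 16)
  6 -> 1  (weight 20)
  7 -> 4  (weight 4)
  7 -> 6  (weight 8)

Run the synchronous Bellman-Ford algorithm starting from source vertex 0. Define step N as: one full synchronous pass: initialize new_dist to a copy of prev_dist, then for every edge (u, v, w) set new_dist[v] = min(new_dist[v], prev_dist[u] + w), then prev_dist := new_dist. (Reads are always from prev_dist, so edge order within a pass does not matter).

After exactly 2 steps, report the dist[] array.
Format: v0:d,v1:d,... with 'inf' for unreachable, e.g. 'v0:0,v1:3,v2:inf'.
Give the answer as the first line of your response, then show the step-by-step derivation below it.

v0:0,v1:inf,v2:inf,v3:19,v4:inf,v5:inf,v6:26,v7:32

step 1: dist = v0:0,v1:inf,v2:inf,v3:19,v4:inf,v5:inf,v6:inf,v7:inf
step 2: dist = v0:0,v1:inf,v2:inf,v3:19,v4:inf,v5:inf,v6:26,v7:32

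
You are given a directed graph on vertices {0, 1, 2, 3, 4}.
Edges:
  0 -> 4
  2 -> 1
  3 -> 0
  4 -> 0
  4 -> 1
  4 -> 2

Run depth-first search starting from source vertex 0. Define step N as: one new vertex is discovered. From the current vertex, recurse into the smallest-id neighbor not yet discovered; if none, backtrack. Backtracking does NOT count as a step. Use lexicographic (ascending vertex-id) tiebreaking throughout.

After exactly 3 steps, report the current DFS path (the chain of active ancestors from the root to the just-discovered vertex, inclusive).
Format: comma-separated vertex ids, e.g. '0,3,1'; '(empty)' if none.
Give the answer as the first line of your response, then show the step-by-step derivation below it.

0,4,1

step 1: discover 0; path=0; order=0
step 2: discover 4; path=0>4; order=0,4
step 3: discover 1; path=0>4>1; order=0,4,1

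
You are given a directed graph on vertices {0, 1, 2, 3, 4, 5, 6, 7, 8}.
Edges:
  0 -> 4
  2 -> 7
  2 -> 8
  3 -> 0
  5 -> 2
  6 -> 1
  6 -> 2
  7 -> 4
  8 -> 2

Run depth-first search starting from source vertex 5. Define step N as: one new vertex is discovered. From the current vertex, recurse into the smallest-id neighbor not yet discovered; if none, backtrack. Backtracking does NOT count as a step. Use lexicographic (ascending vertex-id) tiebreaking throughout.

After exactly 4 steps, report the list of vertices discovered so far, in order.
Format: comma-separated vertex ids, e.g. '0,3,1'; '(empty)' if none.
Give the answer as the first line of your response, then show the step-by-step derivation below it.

5,2,7,4

step 1: discover 5; path=5; order=5
step 2: discover 2; path=5>2; order=5,2
step 3: discover 7; path=5>2>7; order=5,2,7
step 4: discover 4; path=5>2>7>4; order=5,2,7,4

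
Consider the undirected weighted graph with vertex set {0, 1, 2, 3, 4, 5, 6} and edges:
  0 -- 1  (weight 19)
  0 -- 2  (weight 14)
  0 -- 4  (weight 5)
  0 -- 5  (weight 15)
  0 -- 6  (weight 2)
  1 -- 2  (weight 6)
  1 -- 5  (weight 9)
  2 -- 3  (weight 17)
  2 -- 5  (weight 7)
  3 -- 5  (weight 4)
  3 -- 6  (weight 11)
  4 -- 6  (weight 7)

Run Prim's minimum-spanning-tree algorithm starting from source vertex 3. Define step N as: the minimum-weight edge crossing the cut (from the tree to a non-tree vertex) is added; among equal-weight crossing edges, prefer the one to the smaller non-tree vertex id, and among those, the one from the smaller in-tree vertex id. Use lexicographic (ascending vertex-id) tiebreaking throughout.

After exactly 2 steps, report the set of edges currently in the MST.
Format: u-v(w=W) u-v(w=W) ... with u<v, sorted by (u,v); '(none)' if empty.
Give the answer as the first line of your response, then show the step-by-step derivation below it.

2-5(w=7) 3-5(w=4)

step 1: add edge 3-5 (w=4); MST = {3-5(w=4)}
step 2: add edge 2-5 (w=7); MST = {2-5(w=7) 3-5(w=4)}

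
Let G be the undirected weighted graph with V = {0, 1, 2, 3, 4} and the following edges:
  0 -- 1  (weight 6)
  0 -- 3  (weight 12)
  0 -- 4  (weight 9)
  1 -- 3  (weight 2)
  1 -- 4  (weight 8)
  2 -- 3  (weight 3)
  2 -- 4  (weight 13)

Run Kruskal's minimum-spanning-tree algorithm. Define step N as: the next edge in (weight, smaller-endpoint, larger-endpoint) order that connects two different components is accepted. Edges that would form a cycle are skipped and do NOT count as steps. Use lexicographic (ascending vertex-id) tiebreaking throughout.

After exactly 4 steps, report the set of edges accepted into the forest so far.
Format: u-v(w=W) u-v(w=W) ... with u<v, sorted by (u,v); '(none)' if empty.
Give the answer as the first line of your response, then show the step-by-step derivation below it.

0-1(w=6) 1-3(w=2) 1-4(w=8) 2-3(w=3)

step 1: add edge 1-3 (w=2); MST = {1-3(w=2)}
step 2: add edge 2-3 (w=3); MST = {1-3(w=2) 2-3(w=3)}
step 3: add edge 0-1 (w=6); MST = {0-1(w=6) 1-3(w=2) 2-3(w=3)}
step 4: add edge 1-4 (w=8); MST = {0-1(w=6) 1-3(w=2) 1-4(w=8) 2-3(w=3)}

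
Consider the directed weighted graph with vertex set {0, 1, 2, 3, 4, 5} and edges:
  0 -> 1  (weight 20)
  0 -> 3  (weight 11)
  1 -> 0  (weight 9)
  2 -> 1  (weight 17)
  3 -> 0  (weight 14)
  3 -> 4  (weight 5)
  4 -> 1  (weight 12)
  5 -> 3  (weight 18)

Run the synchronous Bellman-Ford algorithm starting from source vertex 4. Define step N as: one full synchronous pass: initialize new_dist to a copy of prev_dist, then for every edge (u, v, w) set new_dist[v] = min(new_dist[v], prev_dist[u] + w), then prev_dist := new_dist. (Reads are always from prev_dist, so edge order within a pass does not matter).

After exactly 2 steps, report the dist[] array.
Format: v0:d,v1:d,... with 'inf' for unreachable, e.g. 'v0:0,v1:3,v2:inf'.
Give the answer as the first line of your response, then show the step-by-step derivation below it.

v0:21,v1:12,v2:inf,v3:inf,v4:0,v5:inf

step 1: dist = v0:inf,v1:12,v2:inf,v3:inf,v4:0,v5:inf
step 2: dist = v0:21,v1:12,v2:inf,v3:inf,v4:0,v5:inf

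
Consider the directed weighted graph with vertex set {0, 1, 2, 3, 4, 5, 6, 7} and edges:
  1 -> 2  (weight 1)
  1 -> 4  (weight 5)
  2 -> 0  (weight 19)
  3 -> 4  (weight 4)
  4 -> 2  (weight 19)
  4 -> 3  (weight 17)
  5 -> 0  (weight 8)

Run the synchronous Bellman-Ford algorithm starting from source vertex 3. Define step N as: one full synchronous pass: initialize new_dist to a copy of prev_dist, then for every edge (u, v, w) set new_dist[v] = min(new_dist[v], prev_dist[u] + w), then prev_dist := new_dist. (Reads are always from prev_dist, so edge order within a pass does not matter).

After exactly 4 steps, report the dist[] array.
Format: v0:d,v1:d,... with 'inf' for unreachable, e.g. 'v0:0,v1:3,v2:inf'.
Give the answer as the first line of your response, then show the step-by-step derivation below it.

v0:42,v1:inf,v2:23,v3:0,v4:4,v5:inf,v6:inf,v7:inf

step 1: dist = v0:inf,v1:inf,v2:inf,v3:0,v4:4,v5:inf,v6:inf,v7:inf
step 2: dist = v0:inf,v1:inf,v2:23,v3:0,v4:4,v5:inf,v6:inf,v7:inf
step 3: dist = v0:42,v1:inf,v2:23,v3:0,v4:4,v5:inf,v6:inf,v7:inf
step 4: dist = v0:42,v1:inf,v2:23,v3:0,v4:4,v5:inf,v6:inf,v7:inf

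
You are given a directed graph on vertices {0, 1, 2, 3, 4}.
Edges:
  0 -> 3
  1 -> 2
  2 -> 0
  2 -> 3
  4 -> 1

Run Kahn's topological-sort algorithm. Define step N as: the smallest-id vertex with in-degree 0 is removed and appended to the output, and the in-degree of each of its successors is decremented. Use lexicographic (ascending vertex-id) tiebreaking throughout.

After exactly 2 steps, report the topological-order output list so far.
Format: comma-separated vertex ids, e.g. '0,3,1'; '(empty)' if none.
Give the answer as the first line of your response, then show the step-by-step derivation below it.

4,1

step 1: output 4; order=[4]; indeg=(1,0,1,2,0)
step 2: output 1; order=[4,1]; indeg=(1,0,0,2,0)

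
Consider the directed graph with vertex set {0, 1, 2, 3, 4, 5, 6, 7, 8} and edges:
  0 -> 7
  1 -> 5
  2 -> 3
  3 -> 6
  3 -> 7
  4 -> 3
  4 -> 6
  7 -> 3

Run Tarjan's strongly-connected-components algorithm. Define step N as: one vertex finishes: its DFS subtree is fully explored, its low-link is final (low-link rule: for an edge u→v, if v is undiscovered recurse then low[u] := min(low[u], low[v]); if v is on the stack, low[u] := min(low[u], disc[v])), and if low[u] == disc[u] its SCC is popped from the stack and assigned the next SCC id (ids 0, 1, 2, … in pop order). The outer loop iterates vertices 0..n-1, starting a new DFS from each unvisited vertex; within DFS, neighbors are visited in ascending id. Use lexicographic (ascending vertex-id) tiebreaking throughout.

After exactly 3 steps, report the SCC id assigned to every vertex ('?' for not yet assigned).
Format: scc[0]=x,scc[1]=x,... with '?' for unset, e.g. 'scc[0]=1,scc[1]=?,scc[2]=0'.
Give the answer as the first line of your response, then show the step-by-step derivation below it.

scc[0]=?,scc[1]=?,scc[2]=?,scc[3]=1,scc[4]=?,scc[5]=?,scc[6]=0,scc[7]=1,scc[8]=?

step 1: low=(low[0]=0,low[1]=?,low[2]=?,low[3]=2,low[4]=?,low[5]=?,low[6]=3,low[7]=1,low[8]=?); scc=(scc[0]=?,scc[1]=?,scc[2]=?,scc[3]=?,scc[4]=?,scc[5]=?,scc[6]=0,scc[7]=?,scc[8]=?)
step 2: low=(low[0]=0,low[1]=?,low[2]=?,low[3]=1,low[4]=?,low[5]=?,low[6]=3,low[7]=1,low[8]=?); scc=(scc[0]=?,scc[1]=?,scc[2]=?,scc[3]=?,scc[4]=?,scc[5]=?,scc[6]=0,scc[7]=?,scc[8]=?)
step 3: low=(low[0]=0,low[1]=?,low[2]=?,low[3]=1,low[4]=?,low[5]=?,low[6]=3,low[7]=1,low[8]=?); scc=(scc[0]=?,scc[1]=?,scc[2]=?,scc[3]=1,scc[4]=?,scc[5]=?,scc[6]=0,scc[7]=1,scc[8]=?)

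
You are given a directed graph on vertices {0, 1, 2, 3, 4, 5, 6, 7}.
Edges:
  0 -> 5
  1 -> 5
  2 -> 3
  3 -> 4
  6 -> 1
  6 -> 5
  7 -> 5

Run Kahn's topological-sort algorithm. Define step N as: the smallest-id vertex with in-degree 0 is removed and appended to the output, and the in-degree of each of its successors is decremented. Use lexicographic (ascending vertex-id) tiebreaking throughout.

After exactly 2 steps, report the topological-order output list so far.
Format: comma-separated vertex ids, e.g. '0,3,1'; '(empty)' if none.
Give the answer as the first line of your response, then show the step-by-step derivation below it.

0,2

step 1: output 0; order=[0]; indeg=(0,1,0,1,1,3,0,0)
step 2: output 2; order=[0,2]; indeg=(0,1,0,0,1,3,0,0)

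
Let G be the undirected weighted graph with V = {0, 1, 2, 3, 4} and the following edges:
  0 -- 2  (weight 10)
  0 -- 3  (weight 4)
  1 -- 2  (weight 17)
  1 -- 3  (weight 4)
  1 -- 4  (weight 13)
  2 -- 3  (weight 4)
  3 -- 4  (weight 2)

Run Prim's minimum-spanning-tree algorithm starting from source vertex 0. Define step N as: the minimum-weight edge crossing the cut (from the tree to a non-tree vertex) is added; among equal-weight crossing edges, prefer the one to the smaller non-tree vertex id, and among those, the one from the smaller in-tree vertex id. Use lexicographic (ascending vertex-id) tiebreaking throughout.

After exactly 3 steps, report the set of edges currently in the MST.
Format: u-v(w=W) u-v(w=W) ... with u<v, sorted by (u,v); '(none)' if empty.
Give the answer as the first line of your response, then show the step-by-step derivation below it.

0-3(w=4) 1-3(w=4) 3-4(w=2)

step 1: add edge 0-3 (w=4); MST = {0-3(w=4)}
step 2: add edge 3-4 (w=2); MST = {0-3(w=4) 3-4(w=2)}
step 3: add edge 1-3 (w=4); MST = {0-3(w=4) 1-3(w=4) 3-4(w=2)}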